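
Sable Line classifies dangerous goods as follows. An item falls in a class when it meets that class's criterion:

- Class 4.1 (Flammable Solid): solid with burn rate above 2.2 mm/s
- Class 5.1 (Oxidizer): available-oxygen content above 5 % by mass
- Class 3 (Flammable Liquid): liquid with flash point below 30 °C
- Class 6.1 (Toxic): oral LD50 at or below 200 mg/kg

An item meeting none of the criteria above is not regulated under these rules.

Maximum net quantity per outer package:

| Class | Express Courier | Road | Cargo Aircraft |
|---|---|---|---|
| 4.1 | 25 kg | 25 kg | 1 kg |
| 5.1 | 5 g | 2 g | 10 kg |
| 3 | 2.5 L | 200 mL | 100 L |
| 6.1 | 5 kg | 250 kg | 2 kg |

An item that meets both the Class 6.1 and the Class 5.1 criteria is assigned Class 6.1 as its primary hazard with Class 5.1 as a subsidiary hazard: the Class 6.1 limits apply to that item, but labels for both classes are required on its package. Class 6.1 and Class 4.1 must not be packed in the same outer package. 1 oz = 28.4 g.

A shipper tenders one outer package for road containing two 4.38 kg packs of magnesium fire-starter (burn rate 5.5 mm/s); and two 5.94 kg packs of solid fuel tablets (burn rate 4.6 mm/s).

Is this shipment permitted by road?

Yes

The magnesium fire-starter has burn rate 5.5 mm/s, which is > 2.2 mm/s, so it is Class 4.1 (Flammable Solid).
Burn rate 4.6 mm/s meets the Class 4.1 criterion (Flammable Solid), so the solid fuel tablets are Class 4.1.
Total Class 4.1: (two 4.38 kg packs = 8.76 kg) + (two 5.94 kg packs = 11.88 kg) = 20.64 kg.
That is within the Class 4.1 road limit of 25 kg.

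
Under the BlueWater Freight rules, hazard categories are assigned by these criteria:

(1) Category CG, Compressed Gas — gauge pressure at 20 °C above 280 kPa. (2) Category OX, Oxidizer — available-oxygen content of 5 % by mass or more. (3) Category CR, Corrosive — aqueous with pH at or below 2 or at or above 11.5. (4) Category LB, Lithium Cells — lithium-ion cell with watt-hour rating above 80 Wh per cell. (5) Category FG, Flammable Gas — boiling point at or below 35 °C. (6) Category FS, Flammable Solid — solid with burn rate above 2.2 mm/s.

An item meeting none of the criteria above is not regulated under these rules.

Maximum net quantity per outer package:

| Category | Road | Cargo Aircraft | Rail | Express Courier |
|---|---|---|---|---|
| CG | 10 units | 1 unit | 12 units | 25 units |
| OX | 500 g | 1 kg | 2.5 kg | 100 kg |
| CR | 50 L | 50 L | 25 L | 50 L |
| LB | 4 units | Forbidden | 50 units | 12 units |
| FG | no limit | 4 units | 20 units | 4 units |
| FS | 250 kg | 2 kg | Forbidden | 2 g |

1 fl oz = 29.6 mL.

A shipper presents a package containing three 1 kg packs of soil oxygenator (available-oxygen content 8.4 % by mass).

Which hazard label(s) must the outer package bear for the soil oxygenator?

Category OX

Soil oxygenator: available-oxygen content 8.4 % by mass ≥ 5 % by mass → Category OX (Oxidizer).
Only the Category OX label is required.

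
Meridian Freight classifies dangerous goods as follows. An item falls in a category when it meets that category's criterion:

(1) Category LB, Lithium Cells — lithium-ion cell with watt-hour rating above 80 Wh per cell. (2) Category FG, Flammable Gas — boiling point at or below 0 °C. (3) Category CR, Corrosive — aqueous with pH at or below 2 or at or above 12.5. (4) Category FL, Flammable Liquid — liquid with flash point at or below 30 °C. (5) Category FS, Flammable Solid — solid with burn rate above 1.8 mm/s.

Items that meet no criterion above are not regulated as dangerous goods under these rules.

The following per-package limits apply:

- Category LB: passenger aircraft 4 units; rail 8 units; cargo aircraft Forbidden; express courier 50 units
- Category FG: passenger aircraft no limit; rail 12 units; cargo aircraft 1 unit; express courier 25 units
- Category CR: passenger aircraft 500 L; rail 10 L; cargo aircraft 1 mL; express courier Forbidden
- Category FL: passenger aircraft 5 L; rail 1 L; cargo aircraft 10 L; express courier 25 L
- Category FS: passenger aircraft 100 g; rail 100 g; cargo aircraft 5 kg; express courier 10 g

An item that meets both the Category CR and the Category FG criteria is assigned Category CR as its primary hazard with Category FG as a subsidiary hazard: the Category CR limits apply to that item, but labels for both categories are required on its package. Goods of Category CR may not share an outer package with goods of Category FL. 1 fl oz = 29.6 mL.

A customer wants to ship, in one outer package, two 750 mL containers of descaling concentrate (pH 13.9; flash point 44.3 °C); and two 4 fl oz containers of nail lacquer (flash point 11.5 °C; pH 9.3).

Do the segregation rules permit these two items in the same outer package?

No

The descaling concentrate has pH 13.9, which is ≥ 12.5, so it is Category CR (Corrosive).
Nail lacquer: flash point 11.5 °C ≤ 30 °C → Category FL (Flammable Liquid).
Category CR and Category FL may not share an outer package.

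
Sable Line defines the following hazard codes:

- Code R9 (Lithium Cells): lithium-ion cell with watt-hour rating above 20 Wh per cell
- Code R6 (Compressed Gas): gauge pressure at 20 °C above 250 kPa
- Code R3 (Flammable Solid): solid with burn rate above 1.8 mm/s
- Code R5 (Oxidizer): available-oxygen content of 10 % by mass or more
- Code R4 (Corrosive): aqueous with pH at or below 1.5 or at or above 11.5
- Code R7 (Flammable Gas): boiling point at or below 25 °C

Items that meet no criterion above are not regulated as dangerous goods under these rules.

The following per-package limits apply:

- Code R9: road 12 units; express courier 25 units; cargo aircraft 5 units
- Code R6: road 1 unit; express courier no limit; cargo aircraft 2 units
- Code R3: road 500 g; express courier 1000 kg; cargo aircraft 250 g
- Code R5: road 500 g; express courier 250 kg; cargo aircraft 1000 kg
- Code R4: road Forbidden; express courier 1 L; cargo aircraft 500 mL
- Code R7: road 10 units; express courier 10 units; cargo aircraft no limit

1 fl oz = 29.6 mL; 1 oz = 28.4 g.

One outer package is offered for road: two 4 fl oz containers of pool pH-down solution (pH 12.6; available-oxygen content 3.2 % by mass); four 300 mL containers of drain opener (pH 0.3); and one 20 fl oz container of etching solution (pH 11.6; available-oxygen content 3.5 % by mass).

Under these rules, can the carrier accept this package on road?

Pool pH-down solution: pH 12.6 ≥ 11.5 → Code R4 (Corrosive).
Drain opener: pH 0.3 ≤ 1.5 → Code R4 (Corrosive).
Etching solution: pH 11.6 ≥ 11.5 → Code R4 (Corrosive).
Total Code R4: (two 4 fl oz containers = 236.8 mL) + (four 300 mL containers = 1.2 L) + (one 20 fl oz container = 592 mL) = 2028.8 mL.
Code R4 is Forbidden by road.

No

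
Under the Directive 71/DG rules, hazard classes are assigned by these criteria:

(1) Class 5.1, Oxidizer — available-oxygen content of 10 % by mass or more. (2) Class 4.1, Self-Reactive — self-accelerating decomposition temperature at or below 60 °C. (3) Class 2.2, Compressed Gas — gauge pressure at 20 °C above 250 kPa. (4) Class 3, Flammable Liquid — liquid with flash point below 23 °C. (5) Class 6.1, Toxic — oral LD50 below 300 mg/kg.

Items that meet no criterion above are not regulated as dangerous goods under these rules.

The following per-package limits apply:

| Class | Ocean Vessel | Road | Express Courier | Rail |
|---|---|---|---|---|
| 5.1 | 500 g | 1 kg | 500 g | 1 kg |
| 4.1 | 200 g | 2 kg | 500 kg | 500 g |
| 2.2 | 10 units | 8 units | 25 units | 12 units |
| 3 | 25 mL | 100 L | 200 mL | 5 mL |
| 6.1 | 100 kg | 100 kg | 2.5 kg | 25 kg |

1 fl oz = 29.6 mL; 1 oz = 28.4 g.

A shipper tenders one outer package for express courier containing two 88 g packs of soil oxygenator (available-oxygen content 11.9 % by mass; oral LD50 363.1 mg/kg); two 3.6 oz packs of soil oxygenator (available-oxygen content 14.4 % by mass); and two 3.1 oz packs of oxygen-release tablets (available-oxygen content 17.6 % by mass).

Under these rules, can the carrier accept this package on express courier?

With available-oxygen content 11.9 % by mass (≥ 10 % by mass), the soil oxygenator falls in Class 5.1.
Available-oxygen content 14.4 % by mass meets the Class 5.1 criterion (Oxidizer), so the soil oxygenator is Class 5.1.
Oxygen-release tablets: available-oxygen content 17.6 % by mass ≥ 10 % by mass → Class 5.1 (Oxidizer).
Class 5.1 net quantity: (two 88 g packs = 176 g) + (two 3.6 oz packs = 204.48 g) + (two 3.1 oz packs = 176.08 g) = 556.56 g.
That exceeds the Class 5.1 express courier limit of 500 g.

No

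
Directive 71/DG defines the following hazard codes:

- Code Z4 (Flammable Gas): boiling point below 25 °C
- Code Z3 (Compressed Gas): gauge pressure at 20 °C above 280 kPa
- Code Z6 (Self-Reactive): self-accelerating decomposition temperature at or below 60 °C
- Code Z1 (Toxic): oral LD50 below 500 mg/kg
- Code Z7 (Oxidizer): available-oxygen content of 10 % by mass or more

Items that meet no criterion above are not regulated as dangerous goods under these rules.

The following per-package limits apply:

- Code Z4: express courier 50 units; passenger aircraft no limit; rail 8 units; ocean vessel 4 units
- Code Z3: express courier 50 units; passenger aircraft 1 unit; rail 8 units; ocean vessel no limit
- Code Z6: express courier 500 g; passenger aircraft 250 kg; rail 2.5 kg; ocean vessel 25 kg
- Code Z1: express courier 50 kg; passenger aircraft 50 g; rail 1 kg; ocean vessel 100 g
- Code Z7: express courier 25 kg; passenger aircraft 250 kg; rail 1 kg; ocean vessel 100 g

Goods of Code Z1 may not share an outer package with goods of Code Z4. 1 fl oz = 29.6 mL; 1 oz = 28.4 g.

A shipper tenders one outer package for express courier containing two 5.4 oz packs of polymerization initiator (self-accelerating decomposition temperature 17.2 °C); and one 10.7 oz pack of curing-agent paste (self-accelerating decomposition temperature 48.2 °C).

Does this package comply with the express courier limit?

Polymerization initiator: self-accelerating decomposition temperature 17.2 °C ≤ 60 °C → Code Z6 (Self-Reactive).
With self-accelerating decomposition temperature 48.2 °C (≤ 60 °C), the curing-agent paste falls in Code Z6.
Total Code Z6: (two 5.4 oz packs = 306.72 g) + (one 10.7 oz pack = 303.88 g) = 610.6 g.
That exceeds the Code Z6 express courier limit of 500 g.

No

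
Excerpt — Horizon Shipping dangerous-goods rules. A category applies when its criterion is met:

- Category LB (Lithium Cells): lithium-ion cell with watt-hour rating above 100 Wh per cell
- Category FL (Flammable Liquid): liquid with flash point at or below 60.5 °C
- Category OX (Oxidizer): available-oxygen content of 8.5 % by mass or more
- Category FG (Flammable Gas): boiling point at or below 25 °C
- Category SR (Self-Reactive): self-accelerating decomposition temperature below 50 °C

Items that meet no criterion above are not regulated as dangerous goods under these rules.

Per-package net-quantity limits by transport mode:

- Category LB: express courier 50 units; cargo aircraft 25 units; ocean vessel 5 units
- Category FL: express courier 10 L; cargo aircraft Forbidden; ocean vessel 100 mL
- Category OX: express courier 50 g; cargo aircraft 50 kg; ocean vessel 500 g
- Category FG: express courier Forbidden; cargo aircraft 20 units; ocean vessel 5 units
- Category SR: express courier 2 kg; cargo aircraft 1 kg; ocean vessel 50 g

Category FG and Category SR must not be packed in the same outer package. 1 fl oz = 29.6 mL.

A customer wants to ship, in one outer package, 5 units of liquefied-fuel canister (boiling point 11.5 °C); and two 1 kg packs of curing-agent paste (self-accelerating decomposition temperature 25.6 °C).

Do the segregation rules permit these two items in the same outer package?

No

The liquefied-fuel canister has boiling point 11.5 °C, which is ≤ 25 °C, so it is Category FG (Flammable Gas).
Curing-agent paste: self-accelerating decomposition temperature 25.6 °C < 50 °C → Category SR (Self-Reactive).
Category FG and Category SR may not share an outer package.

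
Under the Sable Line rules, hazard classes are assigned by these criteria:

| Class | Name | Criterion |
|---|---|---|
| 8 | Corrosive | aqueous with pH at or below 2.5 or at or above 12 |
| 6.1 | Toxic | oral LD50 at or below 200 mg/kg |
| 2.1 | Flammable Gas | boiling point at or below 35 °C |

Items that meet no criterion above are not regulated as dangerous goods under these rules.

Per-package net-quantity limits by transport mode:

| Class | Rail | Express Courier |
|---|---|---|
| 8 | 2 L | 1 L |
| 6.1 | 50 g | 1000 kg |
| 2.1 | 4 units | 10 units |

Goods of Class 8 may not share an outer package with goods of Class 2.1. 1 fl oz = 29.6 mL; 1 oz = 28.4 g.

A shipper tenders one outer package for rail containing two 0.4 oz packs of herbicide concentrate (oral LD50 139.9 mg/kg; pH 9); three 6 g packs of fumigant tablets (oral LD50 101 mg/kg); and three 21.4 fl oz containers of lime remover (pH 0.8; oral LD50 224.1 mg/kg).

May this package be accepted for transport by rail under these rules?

Yes

Herbicide concentrate: oral LD50 139.9 mg/kg ≤ 200 mg/kg → Class 6.1 (Toxic).
Fumigant tablets: oral LD50 101 mg/kg ≤ 200 mg/kg → Class 6.1 (Toxic).
Lime remover: pH 0.8 ≤ 2.5 → Class 8 (Corrosive).
Class 6.1 net quantity: (two 0.4 oz packs = 22.72 g) + (three 6 g packs = 18 g) = 40.72 g.
That is within the Class 6.1 rail limit of 50 g.
Class 8 quantity: three 21.4 fl oz containers = 1900.32 mL.
1900.32 mL is within the rail limit of 2 L for Class 8.
The segregation rule (Class 8 with Class 2.1) does not apply to Class 6.1 with Class 8.
Every hazard class is within its rail limit and no segregation rule is violated.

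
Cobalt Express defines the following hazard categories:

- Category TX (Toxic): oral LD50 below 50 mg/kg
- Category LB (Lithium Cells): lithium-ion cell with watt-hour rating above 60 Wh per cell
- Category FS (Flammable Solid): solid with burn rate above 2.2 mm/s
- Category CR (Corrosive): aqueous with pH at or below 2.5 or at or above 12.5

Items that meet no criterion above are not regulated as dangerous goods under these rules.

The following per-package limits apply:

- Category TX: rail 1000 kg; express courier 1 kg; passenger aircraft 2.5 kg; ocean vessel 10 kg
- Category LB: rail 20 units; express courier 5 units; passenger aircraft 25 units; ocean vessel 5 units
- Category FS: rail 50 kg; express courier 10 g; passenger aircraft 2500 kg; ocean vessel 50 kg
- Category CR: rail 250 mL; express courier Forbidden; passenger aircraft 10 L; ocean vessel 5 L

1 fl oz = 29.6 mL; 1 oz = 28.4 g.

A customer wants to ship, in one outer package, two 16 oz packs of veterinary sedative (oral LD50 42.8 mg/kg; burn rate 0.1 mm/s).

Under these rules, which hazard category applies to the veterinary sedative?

Category TX

The veterinary sedative has oral LD50 42.8 mg/kg, which is < 50 mg/kg, so it is Category TX (Toxic).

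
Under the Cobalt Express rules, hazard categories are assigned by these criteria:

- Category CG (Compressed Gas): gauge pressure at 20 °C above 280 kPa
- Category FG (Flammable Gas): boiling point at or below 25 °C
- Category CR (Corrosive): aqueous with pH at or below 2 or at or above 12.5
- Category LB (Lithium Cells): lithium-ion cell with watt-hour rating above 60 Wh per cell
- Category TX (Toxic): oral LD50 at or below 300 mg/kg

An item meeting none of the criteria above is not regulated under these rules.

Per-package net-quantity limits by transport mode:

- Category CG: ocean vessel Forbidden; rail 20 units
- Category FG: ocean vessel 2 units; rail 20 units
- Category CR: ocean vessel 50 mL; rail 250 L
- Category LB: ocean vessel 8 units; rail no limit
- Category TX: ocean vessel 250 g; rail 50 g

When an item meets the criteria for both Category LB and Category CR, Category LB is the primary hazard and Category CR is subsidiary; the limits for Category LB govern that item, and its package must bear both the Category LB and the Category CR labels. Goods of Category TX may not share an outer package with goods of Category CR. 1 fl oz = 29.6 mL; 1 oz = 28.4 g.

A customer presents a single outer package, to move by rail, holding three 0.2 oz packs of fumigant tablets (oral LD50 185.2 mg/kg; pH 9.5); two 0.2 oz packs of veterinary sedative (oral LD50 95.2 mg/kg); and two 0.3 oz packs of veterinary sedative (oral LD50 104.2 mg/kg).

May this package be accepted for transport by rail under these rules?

Yes

Oral LD50 185.2 mg/kg meets the Category TX criterion (Toxic), so the fumigant tablets are Category TX.
Oral LD50 95.2 mg/kg meets the Category TX criterion (Toxic), so the veterinary sedative is Category TX.
Veterinary sedative: oral LD50 104.2 mg/kg ≤ 300 mg/kg → Category TX (Toxic).
Category TX net quantity: (three 0.2 oz packs = 17.04 g) + (two 0.2 oz packs = 11.36 g) + (two 0.3 oz packs = 17.04 g) = 45.44 g.
That is within the Category TX rail limit of 50 g.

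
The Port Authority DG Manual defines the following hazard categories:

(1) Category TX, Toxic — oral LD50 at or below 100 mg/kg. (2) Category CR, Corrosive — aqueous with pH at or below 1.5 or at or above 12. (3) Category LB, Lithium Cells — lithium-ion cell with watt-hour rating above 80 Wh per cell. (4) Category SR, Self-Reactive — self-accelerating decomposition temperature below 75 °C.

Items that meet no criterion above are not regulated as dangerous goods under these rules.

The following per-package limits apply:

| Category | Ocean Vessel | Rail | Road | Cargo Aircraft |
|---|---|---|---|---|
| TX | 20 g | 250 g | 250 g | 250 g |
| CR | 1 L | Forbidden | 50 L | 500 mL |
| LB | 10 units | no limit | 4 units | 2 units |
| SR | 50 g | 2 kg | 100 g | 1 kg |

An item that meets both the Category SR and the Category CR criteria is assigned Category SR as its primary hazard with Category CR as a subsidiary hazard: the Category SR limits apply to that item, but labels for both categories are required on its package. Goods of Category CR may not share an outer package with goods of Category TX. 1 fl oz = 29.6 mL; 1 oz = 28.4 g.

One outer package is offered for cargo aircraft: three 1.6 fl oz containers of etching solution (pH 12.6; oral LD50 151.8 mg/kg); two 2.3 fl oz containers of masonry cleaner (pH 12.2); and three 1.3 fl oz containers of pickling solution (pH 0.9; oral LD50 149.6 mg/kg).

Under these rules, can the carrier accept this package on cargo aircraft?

pH 12.6 meets the Category CR criterion (Corrosive), so the etching solution is Category CR.
With pH 12.2 (≥ 12), the masonry cleaner falls in Category CR.
The pickling solution has pH 0.9, which is ≤ 1.5, so it is Category CR (Corrosive).
Total Category CR: (three 1.6 fl oz containers = 142.08 mL) + (two 2.3 fl oz containers = 136.16 mL) + (three 1.3 fl oz containers = 115.44 mL) = 393.68 mL.
That is within the Category CR cargo aircraft limit of 500 mL.

Yes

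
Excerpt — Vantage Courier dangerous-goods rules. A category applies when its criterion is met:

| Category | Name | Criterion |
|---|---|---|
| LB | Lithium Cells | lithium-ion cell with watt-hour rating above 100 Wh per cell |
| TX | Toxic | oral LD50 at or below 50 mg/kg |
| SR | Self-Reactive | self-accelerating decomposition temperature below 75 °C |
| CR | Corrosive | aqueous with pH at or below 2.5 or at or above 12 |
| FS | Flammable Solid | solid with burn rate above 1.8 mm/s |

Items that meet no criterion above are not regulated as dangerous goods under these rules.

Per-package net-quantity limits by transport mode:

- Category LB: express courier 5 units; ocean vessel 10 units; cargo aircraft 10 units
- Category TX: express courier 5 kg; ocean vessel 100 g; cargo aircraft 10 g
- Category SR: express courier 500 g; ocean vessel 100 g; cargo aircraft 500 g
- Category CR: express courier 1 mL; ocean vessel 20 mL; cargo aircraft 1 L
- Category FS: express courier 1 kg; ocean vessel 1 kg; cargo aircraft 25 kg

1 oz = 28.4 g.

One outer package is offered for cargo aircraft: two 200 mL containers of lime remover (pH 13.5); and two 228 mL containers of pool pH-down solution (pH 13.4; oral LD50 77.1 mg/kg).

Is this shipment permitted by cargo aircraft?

Yes

pH 13.5 meets the Category CR criterion (Corrosive), so the lime remover is Category CR.
The pool pH-down solution has pH 13.4, which is ≥ 12, so it is Category CR (Corrosive).
Total Category CR: (two 200 mL containers = 400 mL) + (two 228 mL containers = 456 mL) = 856 mL.
856 mL ≤ 1 L (cargo aircraft limit, Category CR) — within limit.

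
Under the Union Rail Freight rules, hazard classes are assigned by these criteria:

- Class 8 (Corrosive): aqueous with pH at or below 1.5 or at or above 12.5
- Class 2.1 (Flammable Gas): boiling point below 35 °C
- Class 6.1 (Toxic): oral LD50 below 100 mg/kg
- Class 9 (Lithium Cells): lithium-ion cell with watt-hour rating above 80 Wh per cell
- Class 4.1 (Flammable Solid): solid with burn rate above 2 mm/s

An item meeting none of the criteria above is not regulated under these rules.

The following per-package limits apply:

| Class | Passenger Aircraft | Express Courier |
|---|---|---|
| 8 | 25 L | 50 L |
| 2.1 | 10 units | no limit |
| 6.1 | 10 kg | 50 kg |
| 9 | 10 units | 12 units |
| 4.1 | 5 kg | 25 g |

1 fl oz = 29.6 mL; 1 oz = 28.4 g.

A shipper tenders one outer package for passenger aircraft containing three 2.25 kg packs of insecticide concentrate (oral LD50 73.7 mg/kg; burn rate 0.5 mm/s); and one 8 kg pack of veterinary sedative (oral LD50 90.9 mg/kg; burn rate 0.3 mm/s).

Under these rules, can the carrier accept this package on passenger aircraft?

Oral LD50 73.7 mg/kg meets the Class 6.1 criterion (Toxic), so the insecticide concentrate is Class 6.1.
The veterinary sedative has oral LD50 90.9 mg/kg, which is < 100 mg/kg, so it is Class 6.1 (Toxic).
Total Class 6.1: (three 2.25 kg packs = 6.75 kg) + 8 kg = 14.75 kg.
14.75 kg exceeds the passenger aircraft limit of 10 kg for Class 6.1.

No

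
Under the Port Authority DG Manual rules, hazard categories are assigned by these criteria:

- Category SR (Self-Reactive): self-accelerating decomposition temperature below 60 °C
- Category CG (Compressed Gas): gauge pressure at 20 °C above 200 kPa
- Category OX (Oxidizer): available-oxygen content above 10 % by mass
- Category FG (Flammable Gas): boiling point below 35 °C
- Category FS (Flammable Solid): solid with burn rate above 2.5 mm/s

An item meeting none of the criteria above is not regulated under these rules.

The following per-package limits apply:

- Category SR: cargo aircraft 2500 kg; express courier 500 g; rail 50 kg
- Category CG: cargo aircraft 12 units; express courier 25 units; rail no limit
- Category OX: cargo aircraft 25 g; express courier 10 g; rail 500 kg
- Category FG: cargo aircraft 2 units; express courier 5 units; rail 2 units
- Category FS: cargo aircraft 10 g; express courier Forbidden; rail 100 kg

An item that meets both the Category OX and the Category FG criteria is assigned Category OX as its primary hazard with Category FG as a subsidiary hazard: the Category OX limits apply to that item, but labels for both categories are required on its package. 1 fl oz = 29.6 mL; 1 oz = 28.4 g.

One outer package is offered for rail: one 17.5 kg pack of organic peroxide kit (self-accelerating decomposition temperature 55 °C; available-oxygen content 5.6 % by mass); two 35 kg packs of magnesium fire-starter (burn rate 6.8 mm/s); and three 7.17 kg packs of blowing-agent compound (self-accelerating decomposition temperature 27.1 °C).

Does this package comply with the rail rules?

Yes

Organic peroxide kit: self-accelerating decomposition temperature 55 °C < 60 °C → Category SR (Self-Reactive).
With burn rate 6.8 mm/s (> 2.5 mm/s), the magnesium fire-starter falls in Category FS.
Self-accelerating decomposition temperature 27.1 °C meets the Category SR criterion (Self-Reactive), so the blowing-agent compound is Category SR.
Category SR net quantity: 17.5 kg + (three 7.17 kg packs = 21.51 kg) = 39.01 kg.
That is within the Category SR rail limit of 50 kg.
Category FS quantity: two 35 kg packs = 70 kg.
That is within the Category FS rail limit of 100 kg.
Every hazard category is within its rail limit and no segregation rule is violated.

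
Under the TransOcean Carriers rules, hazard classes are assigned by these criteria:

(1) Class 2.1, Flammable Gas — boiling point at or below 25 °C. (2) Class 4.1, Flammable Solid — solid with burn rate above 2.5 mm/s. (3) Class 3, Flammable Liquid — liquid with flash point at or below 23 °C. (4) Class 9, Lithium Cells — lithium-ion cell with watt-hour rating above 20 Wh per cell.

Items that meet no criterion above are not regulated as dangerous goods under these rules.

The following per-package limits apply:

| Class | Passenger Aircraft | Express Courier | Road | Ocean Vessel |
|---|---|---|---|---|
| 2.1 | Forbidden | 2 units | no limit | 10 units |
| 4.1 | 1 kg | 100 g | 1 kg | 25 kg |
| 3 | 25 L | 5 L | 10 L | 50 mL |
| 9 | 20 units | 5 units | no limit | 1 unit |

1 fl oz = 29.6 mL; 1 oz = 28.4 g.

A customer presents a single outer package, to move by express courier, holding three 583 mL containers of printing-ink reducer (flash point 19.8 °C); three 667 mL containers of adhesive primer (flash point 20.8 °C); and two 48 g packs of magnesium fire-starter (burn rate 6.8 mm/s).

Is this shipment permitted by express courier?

The printing-ink reducer has flash point 19.8 °C, which is ≤ 23 °C, so it is Class 3 (Flammable Liquid).
With flash point 20.8 °C (≤ 23 °C), the adhesive primer falls in Class 3.
Burn rate 6.8 mm/s meets the Class 4.1 criterion (Flammable Solid), so the magnesium fire-starter is Class 4.1.
Class 3 net quantity: (three 583 mL containers = 1.749 L) + (three 667 mL containers = 2.001 L) = 3.75 L.
3.75 L is within the express courier limit of 5 L for Class 3.
Class 4.1 quantity: two 48 g packs = 96 g.
That is within the Class 4.1 express courier limit of 100 g.
Every hazard class is within its express courier limit and no segregation rule is violated.

Yes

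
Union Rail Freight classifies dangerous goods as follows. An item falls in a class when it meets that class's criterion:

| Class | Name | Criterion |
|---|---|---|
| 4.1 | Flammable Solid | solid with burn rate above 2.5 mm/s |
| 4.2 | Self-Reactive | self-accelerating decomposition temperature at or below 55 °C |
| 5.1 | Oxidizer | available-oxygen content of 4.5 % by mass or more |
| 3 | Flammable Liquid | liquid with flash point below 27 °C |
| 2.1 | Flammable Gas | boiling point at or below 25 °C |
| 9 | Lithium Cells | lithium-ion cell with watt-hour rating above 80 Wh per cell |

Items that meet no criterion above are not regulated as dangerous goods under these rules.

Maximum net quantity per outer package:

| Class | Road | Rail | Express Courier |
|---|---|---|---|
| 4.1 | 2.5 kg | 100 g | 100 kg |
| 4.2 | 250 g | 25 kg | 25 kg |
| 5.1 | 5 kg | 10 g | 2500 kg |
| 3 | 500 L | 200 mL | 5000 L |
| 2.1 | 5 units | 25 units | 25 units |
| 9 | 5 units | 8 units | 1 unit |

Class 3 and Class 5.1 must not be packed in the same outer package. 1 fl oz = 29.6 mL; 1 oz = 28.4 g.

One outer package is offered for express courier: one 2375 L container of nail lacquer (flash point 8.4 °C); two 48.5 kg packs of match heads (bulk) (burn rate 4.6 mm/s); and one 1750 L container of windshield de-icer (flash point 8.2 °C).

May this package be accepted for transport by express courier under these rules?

Yes

The nail lacquer has flash point 8.4 °C, which is < 27 °C, so it is Class 3 (Flammable Liquid).
With burn rate 4.6 mm/s (> 2.5 mm/s), the match heads (bulk) fall in Class 4.1.
With flash point 8.2 °C (< 27 °C), the windshield de-icer falls in Class 3.
Total Class 3: 2375 L + 1750 L = 4125 L.
4125 L is within the express courier limit of 5000 L for Class 3.
Class 4.1 quantity: two 48.5 kg packs = 97 kg.
97 kg is within the express courier limit of 100 kg for Class 4.1.
The segregation rule (Class 3 with Class 5.1) does not apply to Class 3 with Class 4.1.
Every hazard class is within its express courier limit and no segregation rule is violated.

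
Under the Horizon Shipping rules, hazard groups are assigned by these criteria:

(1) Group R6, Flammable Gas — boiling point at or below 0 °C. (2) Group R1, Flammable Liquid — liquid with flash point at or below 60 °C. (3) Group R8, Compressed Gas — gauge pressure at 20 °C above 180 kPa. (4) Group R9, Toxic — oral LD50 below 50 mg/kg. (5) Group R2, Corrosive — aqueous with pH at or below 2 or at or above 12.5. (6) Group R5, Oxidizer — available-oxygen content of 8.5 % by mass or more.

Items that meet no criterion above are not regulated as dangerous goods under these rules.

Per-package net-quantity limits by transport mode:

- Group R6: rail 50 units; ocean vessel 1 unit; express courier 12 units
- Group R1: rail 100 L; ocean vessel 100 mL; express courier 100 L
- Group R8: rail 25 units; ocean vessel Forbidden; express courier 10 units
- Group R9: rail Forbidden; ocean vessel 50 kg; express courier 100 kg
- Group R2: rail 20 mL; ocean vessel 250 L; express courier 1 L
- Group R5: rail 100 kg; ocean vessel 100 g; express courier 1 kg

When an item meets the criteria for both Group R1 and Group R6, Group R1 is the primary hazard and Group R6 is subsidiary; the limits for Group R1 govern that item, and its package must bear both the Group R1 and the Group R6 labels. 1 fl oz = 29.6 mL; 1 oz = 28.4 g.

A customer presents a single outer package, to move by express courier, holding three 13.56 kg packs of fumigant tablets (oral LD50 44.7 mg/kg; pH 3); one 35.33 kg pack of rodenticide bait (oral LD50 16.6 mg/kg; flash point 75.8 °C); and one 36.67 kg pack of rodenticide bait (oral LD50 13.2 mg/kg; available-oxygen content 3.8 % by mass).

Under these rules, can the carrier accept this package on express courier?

No

With oral LD50 44.7 mg/kg (< 50 mg/kg), the fumigant tablets fall in Group R9.
The rodenticide bait has oral LD50 16.6 mg/kg, which is < 50 mg/kg, so it is Group R9 (Toxic).
Rodenticide bait: oral LD50 13.2 mg/kg < 50 mg/kg → Group R9 (Toxic).
Total Group R9: (three 13.56 kg packs = 40.68 kg) + 35.33 kg + 36.67 kg = 112.68 kg.
112.68 kg exceeds the express courier limit of 100 kg for Group R9.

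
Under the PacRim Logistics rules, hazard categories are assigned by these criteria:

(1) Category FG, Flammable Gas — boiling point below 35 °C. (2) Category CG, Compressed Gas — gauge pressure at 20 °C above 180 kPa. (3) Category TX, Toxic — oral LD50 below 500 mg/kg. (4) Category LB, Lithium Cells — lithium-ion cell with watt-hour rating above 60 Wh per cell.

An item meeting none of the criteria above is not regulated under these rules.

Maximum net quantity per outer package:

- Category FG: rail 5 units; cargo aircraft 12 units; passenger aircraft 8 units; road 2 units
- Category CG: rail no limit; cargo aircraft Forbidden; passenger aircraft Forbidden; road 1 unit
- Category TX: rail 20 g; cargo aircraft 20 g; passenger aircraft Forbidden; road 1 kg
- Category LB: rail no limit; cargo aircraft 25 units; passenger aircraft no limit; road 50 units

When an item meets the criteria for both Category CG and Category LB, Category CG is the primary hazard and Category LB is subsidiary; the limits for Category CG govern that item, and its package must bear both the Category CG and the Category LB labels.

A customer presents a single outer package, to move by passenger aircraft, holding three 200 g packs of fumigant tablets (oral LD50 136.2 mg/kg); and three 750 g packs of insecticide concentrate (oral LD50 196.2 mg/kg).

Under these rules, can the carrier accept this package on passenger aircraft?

No

The fumigant tablets have oral LD50 136.2 mg/kg, which is < 500 mg/kg, so they are Category TX (Toxic).
The insecticide concentrate has oral LD50 196.2 mg/kg, which is < 500 mg/kg, so it is Category TX (Toxic).
Category TX net quantity: (three 200 g packs = 600 g) + (three 750 g packs = 2.25 kg) = 2.85 kg.
Category TX is Forbidden by passenger aircraft.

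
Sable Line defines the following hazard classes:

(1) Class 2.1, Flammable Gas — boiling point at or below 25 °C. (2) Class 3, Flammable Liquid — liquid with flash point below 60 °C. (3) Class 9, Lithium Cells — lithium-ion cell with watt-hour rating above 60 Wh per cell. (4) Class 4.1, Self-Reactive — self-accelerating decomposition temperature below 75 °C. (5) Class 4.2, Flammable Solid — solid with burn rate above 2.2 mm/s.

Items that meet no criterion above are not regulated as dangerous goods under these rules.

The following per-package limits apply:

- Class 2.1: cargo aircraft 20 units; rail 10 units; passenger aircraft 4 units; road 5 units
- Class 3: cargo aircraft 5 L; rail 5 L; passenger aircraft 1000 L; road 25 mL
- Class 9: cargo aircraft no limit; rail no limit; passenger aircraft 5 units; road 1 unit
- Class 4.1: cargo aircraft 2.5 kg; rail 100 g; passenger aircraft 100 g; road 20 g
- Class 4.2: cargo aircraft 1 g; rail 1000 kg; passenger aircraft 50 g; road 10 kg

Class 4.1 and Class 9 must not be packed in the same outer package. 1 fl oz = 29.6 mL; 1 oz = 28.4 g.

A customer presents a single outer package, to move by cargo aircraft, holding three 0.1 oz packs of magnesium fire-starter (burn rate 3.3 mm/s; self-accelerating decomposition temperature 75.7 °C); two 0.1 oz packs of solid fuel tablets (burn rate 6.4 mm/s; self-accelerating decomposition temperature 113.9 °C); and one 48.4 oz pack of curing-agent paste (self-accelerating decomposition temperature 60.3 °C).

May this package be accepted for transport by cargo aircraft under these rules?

No

With burn rate 3.3 mm/s (> 2.2 mm/s), the magnesium fire-starter falls in Class 4.2.
Solid fuel tablets: burn rate 6.4 mm/s > 2.2 mm/s → Class 4.2 (Flammable Solid).
Self-accelerating decomposition temperature 60.3 °C meets the Class 4.1 criterion (Self-Reactive), so the curing-agent paste is Class 4.1.
Total Class 4.2: (three 0.1 oz packs = 8.52 g) + (two 0.1 oz packs = 5.68 g) = 14.2 g.
14.2 g > 1 g (cargo aircraft limit, Class 4.2) — over the limit.
Class 4.1 quantity: one 48.4 oz pack = 1374.56 g.
1374.56 g is within the cargo aircraft limit of 2.5 kg for Class 4.1.
The segregation rule (Class 4.1 with Class 9) does not apply to Class 4.2 with Class 4.1.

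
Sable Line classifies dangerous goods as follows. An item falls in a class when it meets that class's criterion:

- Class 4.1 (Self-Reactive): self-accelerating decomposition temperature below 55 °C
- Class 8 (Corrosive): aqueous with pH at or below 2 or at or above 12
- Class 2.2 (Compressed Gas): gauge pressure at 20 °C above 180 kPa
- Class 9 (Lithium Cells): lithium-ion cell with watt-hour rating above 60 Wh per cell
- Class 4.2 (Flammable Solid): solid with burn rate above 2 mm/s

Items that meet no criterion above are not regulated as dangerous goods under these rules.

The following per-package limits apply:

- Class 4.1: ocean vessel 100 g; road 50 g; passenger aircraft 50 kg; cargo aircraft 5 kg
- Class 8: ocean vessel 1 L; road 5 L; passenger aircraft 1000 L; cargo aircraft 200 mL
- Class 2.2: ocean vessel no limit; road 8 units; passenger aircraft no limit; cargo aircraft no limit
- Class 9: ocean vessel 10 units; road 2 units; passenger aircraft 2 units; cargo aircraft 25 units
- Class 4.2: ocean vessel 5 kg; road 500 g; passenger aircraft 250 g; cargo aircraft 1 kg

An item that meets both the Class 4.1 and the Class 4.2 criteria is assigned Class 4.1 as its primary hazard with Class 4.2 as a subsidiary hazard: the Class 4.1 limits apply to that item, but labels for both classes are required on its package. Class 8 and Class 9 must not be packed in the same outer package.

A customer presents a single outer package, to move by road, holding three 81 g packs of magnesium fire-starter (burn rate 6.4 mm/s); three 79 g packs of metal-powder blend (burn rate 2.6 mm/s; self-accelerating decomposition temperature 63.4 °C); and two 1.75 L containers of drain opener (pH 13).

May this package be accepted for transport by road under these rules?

Yes

With burn rate 6.4 mm/s (> 2 mm/s), the magnesium fire-starter falls in Class 4.2.
Metal-powder blend: burn rate 2.6 mm/s > 2 mm/s → Class 4.2 (Flammable Solid).
With pH 13 (≥ 12), the drain opener falls in Class 8.
Class 8 quantity: two 1.75 L containers = 3.5 L.
3.5 L ≤ 5 L (road limit, Class 8) — within limit.
Class 4.2 net quantity: (three 81 g packs = 243 g) + (three 79 g packs = 237 g) = 480 g.
480 g is within the road limit of 500 g for Class 4.2.
The segregation rule (Class 8 with Class 9) does not apply to Class 8 with Class 4.2.
Every hazard class is within its road limit and no segregation rule is violated.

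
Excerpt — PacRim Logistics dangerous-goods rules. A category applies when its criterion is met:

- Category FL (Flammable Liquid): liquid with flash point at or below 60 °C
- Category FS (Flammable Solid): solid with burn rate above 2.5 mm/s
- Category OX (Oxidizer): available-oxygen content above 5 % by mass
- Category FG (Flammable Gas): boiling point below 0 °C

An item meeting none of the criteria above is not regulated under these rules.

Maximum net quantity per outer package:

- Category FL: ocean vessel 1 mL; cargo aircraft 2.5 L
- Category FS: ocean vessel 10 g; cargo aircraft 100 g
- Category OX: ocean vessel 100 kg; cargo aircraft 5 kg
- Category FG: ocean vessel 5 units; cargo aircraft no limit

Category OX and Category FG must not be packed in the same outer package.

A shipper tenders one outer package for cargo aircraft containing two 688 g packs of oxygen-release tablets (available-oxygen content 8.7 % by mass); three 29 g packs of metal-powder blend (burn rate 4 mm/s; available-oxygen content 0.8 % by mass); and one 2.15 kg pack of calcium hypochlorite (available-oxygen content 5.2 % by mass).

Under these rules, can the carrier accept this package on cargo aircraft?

The oxygen-release tablets have available-oxygen content 8.7 % by mass, which is > 5 % by mass, so they are Category OX (Oxidizer).
With burn rate 4 mm/s (> 2.5 mm/s), the metal-powder blend falls in Category FS.
The calcium hypochlorite has available-oxygen content 5.2 % by mass, which is > 5 % by mass, so it is Category OX (Oxidizer).
Category OX net quantity: (two 688 g packs = 1.376 kg) + 2.15 kg = 3.526 kg.
3.526 kg is within the cargo aircraft limit of 5 kg for Category OX.
Category FS quantity: three 29 g packs = 87 g.
87 g ≤ 100 g (cargo aircraft limit, Category FS) — within limit.
The segregation rule (Category OX with Category FG) does not apply to Category OX with Category FS.
Every hazard category is within its cargo aircraft limit and no segregation rule is violated.

Yes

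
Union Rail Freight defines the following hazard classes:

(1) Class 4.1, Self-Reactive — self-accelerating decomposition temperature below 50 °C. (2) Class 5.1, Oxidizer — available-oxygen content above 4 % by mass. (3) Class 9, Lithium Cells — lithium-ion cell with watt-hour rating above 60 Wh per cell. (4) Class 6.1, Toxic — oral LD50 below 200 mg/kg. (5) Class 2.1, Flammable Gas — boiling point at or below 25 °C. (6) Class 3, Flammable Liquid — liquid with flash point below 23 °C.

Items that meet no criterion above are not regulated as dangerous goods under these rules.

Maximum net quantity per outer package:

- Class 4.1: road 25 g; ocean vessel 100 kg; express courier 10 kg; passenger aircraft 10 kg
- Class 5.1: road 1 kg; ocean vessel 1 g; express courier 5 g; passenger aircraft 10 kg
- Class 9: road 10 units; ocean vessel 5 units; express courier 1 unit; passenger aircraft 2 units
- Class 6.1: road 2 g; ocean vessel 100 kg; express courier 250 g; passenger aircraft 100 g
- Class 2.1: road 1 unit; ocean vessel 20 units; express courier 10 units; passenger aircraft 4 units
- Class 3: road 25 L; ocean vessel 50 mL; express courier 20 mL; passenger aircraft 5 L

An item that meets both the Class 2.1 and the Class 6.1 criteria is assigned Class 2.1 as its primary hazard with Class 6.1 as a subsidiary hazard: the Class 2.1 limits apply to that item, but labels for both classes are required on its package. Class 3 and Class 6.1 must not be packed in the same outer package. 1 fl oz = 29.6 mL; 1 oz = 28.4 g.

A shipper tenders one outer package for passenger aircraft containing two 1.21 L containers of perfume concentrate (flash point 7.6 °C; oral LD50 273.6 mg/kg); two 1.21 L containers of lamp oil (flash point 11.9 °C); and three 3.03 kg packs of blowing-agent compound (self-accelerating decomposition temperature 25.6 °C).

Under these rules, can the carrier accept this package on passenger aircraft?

Yes

With flash point 7.6 °C (< 23 °C), the perfume concentrate falls in Class 3.
Lamp oil: flash point 11.9 °C < 23 °C → Class 3 (Flammable Liquid).
Blowing-agent compound: self-accelerating decomposition temperature 25.6 °C < 50 °C → Class 4.1 (Self-Reactive).
Total Class 3: (two 1.21 L containers = 2.42 L) + (two 1.21 L containers = 2.42 L) = 4.84 L.
That is within the Class 3 passenger aircraft limit of 5 L.
Class 4.1 quantity: three 3.03 kg packs = 9.09 kg.
That is within the Class 4.1 passenger aircraft limit of 10 kg.
The segregation rule (Class 3 with Class 6.1) does not apply to Class 3 with Class 4.1.
Every hazard class is within its passenger aircraft limit and no segregation rule is violated.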